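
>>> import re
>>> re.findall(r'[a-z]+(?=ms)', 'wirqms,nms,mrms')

['wirq', 'n', 'mr']

The positive lookaround only admits positions where the adjacent text matches; those characters stay outside the span.
Matches: at [0:4] → 'wirq'; at [7:8] → 'n'; at [11:13] → 'mr'.
No capturing groups, so `findall` returns the 3 full match strings.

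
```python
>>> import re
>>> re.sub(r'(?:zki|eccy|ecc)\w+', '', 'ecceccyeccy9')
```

`sub` substitutes '' at each match site.

''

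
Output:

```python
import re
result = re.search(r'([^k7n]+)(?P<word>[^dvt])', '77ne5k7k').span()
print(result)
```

The pattern matches one or more of any character except [k7n] (captured); then any character except [dvt] (captured as 'word').
`re.search` tries every starting position until one works.
The match spans [3:6] → 'e5k'.
Captured: group 1 = 'e5', group 2 = 'k'.

(3, 6)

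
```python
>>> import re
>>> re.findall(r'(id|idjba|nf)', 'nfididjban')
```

Branches in `(...|...)` are attempted left-to-right; the first branch that allows the whole pattern to succeed is taken.
One capturing group, so `findall` returns just the captured substring from each match — 3 in all.

['nf', 'id', 'id']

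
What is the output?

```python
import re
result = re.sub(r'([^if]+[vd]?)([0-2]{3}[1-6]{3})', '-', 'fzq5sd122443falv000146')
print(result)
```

`sub` substitutes '-' at each match site.

f-f-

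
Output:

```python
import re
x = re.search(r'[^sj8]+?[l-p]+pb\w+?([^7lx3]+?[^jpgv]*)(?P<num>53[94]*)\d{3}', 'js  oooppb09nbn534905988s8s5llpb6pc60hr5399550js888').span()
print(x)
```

(2, 22)

The pattern matches one or more of any character except [sj8] (lazy), then one or more of a character in [l-p], then the literal 'pb'; then one or more of a word character (lazy); then one or more of any character except [7lx3] (lazy), then zero or more of any character except [jpgv] (captured); then the literal '53', then zero or more of one of [94] (captured as 'num'); then exactly 3 of a digit.
Lazy quantifiers expand one character at a time until the remainder of the pattern can match.
`re.search` scans for the first position where the pattern succeeds.
The match spans [2:22] → '  oooppb09nbn5349059'.
Captured: group 1 = '9nbn', group 2 = '5349'.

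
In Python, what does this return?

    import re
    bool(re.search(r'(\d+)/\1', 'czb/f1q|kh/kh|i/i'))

`\1` has to match the exact text group 1 already captured.
Here no position works, so the call returns None, and `bool(None)` is False.

False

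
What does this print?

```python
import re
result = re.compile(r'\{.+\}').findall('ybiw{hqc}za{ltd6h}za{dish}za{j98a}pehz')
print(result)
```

Since nothing is captured, `findall` lists the 1 matched substring directly.

['{hqc}za{ltd6h}za{dish}za{j98a}']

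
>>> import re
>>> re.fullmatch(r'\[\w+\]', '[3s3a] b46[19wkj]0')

None

For `fullmatch`, every character of the input must be accounted for by the pattern.
Here there's no way to consume every character, so the call returns None.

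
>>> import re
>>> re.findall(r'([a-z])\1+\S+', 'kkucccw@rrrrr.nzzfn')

['k']

The backreference `\1` re-matches whatever the first group consumed, character for character.
Because there's exactly one group, `findall` drops the full match and keeps group 1 from the one hit.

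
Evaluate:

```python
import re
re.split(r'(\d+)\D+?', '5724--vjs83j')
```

['', '5724', '-vjs', '83', '']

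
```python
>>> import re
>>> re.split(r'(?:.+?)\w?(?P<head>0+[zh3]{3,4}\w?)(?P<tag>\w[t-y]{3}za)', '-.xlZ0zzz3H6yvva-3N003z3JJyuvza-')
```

['', '003z3J', 'Jyuvza', '-']

This matches one or more of any character (lazy) (non-capturing group); then optionally a word character; then one or more of the literal '0', then 3 to 4 of one of [zh3], then optionally a word character (captured as 'head'); then a word character, then exactly 3 of a character in [t-y], then the literal 'za' (captured as 'tag').
The `?` after the quantifier makes it lazy — it takes as little as possible before letting the rest of the pattern try.
Matches to split on: at [0:31] → '-.xlZ0zzz3H6yvva-3N003z3JJyuvza'.
Because the pattern has a capturing group, `split` also inserts each captured text between the pieces.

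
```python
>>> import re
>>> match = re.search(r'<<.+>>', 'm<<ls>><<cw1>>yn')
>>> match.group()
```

Unlike `match`, `search` isn't anchored — it looks for the pattern anywhere in the string.
The match spans [1:14] → '<<ls>><<cw1>>'.

'<<ls>><<cw1>>'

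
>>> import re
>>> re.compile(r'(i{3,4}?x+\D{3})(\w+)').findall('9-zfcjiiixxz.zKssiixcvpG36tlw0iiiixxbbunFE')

[('iiixxz.z', 'KssiixcvpG36tlw0iiiixxbbunFE')]

The pattern matches 3 to 4 of the literal 'i' (lazy), then one or more of the literal 'x', then exactly 3 of a non-digit (captured); then one or more of a word character (captured).
Multiple groups make `findall` return tuples — one 2-tuple for the one match.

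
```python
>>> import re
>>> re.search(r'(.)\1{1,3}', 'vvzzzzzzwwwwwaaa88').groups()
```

`\1` is not a pattern — it's the concrete string captured by group 1, re-applied verbatim.
`re.search` tries every starting position until one works.
The match spans [0:2] → 'vv'.
Captured: group 1 = 'v'.

('v',)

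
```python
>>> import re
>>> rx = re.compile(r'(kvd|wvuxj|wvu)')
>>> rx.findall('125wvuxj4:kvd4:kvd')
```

['wvuxj', 'kvd', 'kvd']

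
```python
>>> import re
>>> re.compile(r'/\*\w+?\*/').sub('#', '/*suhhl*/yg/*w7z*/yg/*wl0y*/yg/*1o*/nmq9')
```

Matches: at [0:9] → '/*suhhl*/'; at [11:18] → '/*w7z*/'; at [20:28] → '/*wl0y*/'; at [30:36] → '/*1o*/'.
Every occurrence is swapped for '#'.

'#yg#yg#yg#nmq9'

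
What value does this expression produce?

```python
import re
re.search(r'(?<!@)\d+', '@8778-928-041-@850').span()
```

(2, 5)

The negative lookaround is zero-width — it rules out positions where the adjacent text would match, without consuming anything.
`search` walks the string left to right and returns the first match it finds.
The match spans [2:5] → '778'.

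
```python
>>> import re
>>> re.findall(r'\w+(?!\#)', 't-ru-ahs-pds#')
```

['t', 'ru', 'ahs', 'pd']

`(?!…)`/`(?<!…)` only lets a position through if the neighbouring text does NOT match; no characters are consumed.
Matches: at [0:1] → 't'; at [2:4] → 'ru'; at [5:8] → 'ahs'; at [9:11] → 'pd'.
`findall` yields the raw match text (4 of them) because the pattern has no groups.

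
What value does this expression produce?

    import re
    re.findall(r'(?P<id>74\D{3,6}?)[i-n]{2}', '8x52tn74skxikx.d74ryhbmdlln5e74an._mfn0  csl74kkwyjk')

['74skx', '74ryhbmd', '74kkwy']

This matches the literal '74', then 3 to 6 of a non-digit (lazy) (captured as 'id'); then exactly 2 of a character in [i-n].
`findall` collects group 1 from each match (3 total).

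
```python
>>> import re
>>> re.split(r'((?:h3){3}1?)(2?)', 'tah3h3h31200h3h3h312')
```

Pattern: the literal 'h3' repeated 3 times, then optionally a literal '1' (captured); then optionally a literal '2' (captured).
Matches to split on: at [2:10] → 'h3h3h312'; at [12:20] → 'h3h3h312'.
The group in the pattern means `split` returns the separators' captures alongside the pieces.

['ta', 'h3h3h31', '2', '00', 'h3h3h31', '2', '']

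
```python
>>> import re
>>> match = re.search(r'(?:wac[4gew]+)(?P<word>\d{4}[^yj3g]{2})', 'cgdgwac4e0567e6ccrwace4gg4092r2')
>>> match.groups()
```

The match spans [4:15] → 'wac4e0567e6'.
Captured: group 1 = '0567e6'.

('0567e6',)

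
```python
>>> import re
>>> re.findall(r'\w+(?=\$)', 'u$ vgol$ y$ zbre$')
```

['u', 'vgol', 'y', 'zbre']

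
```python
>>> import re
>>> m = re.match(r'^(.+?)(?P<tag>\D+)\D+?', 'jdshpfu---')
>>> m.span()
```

(0, 10)

`re.match` only tries the pattern at the start of the string.
The match spans [0:10] → 'jdshpfu---'.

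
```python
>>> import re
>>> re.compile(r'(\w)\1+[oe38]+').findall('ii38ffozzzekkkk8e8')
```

['i', 'f', 'z', 'k']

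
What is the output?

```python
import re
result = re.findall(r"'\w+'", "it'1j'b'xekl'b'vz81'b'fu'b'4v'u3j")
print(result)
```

["'1j'", "'xekl'", "'vz81'", "'fu'", "'4v'"]

Since nothing is captured, `findall` lists the 5 matched substrings directly.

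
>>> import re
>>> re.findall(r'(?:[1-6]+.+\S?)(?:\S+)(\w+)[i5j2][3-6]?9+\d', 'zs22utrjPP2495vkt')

This matches one or more of a character in [1-6], then one or more of any character, then optionally a non-whitespace character (non-capturing group); then one or more of a non-whitespace character (non-capturing group); then one or more of a word character (captured); then one of [i5j2]; then optionally a character in [3-6], then one or more of the literal '9', then a digit.
Walking the string: at [2:14] match '22utrjPP2495', group 1 = 'P'.
`findall` collects group 1 from the one match (1 total).

['P']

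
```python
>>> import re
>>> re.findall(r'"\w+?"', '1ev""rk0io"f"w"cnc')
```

['"rk0io"', '"w"']

`findall` yields the raw match text (2 of them) because the pattern has no groups.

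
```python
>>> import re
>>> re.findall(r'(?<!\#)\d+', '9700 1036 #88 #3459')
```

['9700', '1036', '8', '459']

The negative lookaround is zero-width — it rules out positions where the adjacent text would match, without consuming anything.
Walking the string: at [0:4] → '9700'; at [5:9] → '1036'; at [12:13] → '8'; at [16:19] → '459'.
Since nothing is captured, `findall` lists the 4 matched substrings directly.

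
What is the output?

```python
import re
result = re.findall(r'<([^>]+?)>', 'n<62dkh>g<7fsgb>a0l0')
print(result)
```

Scanning left to right: at [1:8] match '<62dkh>', group 1 = '62dkh'; at [9:16] match '<7fsgb>', group 1 = '7fsgb'.
With a single group, `findall` returns only what that group captured — 2 items.

['62dkh', '7fsgb']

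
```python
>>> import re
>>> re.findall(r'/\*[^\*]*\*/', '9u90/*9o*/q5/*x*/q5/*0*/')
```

['/*9o*/', '/*x*/', '/*0*/']

Matches: at [4:10] → '/*9o*/'; at [12:17] → '/*x*/'; at [19:24] → '/*0*/'.
No capturing groups, so `findall` returns the 3 full match strings.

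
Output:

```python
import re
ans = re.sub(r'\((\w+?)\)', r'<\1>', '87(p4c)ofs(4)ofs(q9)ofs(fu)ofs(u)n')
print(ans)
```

87<p4c>ofs<4>ofs<q9>ofs<fu>ofs<u>n

Matches: at [2:7] → '(p4c)'; at [10:13] → '(4)'; at [16:20] → '(q9)'; at [23:27] → '(fu)'; at [30:33] → '(u)'.
`\1` in the replacement pulls in group 1's text for each match.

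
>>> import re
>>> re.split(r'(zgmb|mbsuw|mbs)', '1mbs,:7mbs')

The group in the pattern means `split` returns the separators' captures alongside the pieces.

['1', 'mbs', ',:7', 'mbs', '']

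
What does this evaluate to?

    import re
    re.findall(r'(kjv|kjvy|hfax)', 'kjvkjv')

['kjv', 'kjv']

Matches: at [0:3] match 'kjv', group 1 = 'kjv'; at [3:6] match 'kjv', group 1 = 'kjv'.
Because there's exactly one group, `findall` drops the full match and keeps group 1 from each hit.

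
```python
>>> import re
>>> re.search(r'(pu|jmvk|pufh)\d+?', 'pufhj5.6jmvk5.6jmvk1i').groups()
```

`re.search` tries every starting position until one works.
The match spans [8:13] → 'jmvk5'.
Captured: group 1 = 'jmvk'.

('jmvk',)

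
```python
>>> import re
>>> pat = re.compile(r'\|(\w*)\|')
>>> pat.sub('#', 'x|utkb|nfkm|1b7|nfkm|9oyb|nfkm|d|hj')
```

'x#nfkm#nfkm#nfkm#hj'

Each match is replaced by '#'.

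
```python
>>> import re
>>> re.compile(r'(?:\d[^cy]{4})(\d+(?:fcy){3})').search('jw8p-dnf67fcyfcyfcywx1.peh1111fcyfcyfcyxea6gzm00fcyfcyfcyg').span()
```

(21, 39)

Pattern: a digit, then exactly 4 of any character except [cy] (non-capturing group); then one or more of a digit, then the literal 'fcy' repeated 3 times (captured).
The match spans [21:39] → '1.peh1111fcyfcyfcy'.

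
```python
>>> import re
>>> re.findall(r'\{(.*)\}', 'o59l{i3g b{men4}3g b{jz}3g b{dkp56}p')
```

['i3g b{men4}3g b{jz}3g b{dkp56']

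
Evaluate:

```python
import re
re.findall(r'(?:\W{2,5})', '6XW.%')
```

['.%']

Pattern: 2 to 5 of a non-word character (non-capturing group).
Scanning left to right: at [3:5] → '.%'.
With no groups in the pattern, `findall` gives back each whole match — 1 here.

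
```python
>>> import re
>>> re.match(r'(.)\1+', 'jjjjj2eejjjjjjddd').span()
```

(0, 5)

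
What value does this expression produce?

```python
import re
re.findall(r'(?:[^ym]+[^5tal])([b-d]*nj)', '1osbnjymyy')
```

['nj']

Pattern: one or more of any character except [ym], then any character except [5tal] (non-capturing group); then zero or more of a character in [b-d], then the literal 'nj' (captured).
One capturing group, so `findall` returns just the captured substring from the one match — 1 in all.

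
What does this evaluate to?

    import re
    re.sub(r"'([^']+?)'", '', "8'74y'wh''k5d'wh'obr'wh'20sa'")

Matches: at [1:6] → "'74y'"; at [9:14] → "'k5d'"; at [16:21] → "'obr'"; at [23:29] → "'20sa'".
Each match is replaced by ''.

"8wh'whwh"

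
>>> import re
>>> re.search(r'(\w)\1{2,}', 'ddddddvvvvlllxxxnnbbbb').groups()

('d',)

A backreference is literal: `\1` must see the identical characters the first group matched.
`search` walks the string left to right and returns the first match it finds.
The match spans [0:6] → 'dddddd'.
Captured: group 1 = 'd'.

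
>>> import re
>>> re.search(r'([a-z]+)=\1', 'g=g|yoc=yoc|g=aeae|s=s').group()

'g=g'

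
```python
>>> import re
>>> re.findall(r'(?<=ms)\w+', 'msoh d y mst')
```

['oh', 't']

Because the assertion is zero-width, the text it checks is not consumed and won't appear in the result.
Matches: at [2:4] → 'oh'; at [11:12] → 't'.
Since nothing is captured, `findall` lists the 2 matched substrings directly.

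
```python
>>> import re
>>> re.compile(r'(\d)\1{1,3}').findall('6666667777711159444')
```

['6', '6', '7', '1', '4']

`\1` is not a pattern — it's the concrete string captured by group 1, re-applied verbatim.
Matches: at [0:4] match '6666', group 1 = '6'; at [4:6] match '66', group 1 = '6'; at [6:10] match '7777', group 1 = '7'; at [11:14] match '111', group 1 = '1'; at [16:19] match '444', group 1 = '4'.
With a single group, `findall` returns only what that group captured — 5 items.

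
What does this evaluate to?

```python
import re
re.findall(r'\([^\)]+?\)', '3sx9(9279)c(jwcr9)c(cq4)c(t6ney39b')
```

['(9279)', '(jwcr9)', '(cq4)']

Since nothing is captured, `findall` lists the 3 matched substrings directly.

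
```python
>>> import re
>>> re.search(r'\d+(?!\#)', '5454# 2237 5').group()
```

`(?!…)`/`(?<!…)` only lets a position through if the neighbouring text does NOT match; no characters are consumed.
`re.search` tries every starting position until one works.
The match spans [0:3] → '545'.

'545'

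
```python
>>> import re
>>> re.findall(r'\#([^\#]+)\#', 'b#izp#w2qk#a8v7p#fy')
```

Because there's exactly one group, `findall` drops the full match and keeps group 1 from each hit.

['izp', 'a8v7p']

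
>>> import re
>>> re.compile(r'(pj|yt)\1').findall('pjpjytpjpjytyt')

After group 1 captures some text, `\1` only succeeds where that same text appears again.
With a single group, `findall` returns only what that group captured — 3 items.

['pj', 'pj', 'yt']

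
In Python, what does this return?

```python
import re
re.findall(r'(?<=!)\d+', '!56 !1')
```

['56', '1']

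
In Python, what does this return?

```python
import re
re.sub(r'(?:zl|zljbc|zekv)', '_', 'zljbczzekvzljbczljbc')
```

'_jbcz__jbc_jbc'

Alternation isn't longest-match — the leftmost alternative that fits at this position is chosen.
Each match is replaced by '_'.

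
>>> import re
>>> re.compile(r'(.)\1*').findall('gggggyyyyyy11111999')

['g', 'y', '1', '9']

The backreference `\1` re-matches whatever the first group consumed, character for character.
Walking the string: at [0:5] match 'ggggg', group 1 = 'g'; at [5:11] match 'yyyyyy', group 1 = 'y'; at [11:16] match '11111', group 1 = '1'; at [16:19] match '999', group 1 = '9'.
One capturing group, so `findall` returns just the captured substring from each match — 4 in all.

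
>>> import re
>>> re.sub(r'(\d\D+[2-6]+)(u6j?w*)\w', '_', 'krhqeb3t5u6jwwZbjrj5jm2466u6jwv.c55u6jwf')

'krhqeb_bjrj_.c55u6jwf'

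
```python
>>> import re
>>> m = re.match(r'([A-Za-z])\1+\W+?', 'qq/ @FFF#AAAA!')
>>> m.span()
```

The backreference `\1` re-matches whatever the first group consumed, character for character.
`match` is anchored at position 0; if the pattern doesn't fit there, it returns None.
The match spans [0:3] → 'qq/'.
Captured: group 1 = 'q'.

(0, 3)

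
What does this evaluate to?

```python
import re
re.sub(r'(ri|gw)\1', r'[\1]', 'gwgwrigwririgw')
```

'[gw]rigw[ri]gw'

After group 1 captures some text, `\1` only succeeds where that same text appears again.
Each match is replaced using the text its own group 1 captured.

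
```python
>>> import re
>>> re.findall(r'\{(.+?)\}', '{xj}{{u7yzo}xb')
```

['xj', '{u7yzo']

The `?` after the quantifier makes it lazy — it takes as little as possible before letting the rest of the pattern try.
Matches: at [0:4] match '{xj}', group 1 = 'xj'; at [4:12] match '{{u7yzo}', group 1 = '{u7yzo'.
`findall` collects group 1 from each match (2 total).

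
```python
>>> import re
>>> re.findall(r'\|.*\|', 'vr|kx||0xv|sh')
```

Walking the string: at [2:11] → '|kx||0xv|'.
No capturing groups, so `findall` returns the 1 full match string.

['|kx||0xv|']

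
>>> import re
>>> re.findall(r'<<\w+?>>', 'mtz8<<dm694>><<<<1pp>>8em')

['<<dm694>>', '<<1pp>>']

Scanning left to right: at [4:13] → '<<dm694>>'; at [15:22] → '<<1pp>>'.
`findall` yields the raw match text (2 of them) because the pattern has no groups.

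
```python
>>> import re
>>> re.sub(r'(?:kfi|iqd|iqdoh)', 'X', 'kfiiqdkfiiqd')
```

Matches: at [0:3] → 'kfi'; at [3:6] → 'iqd'; at [6:9] → 'kfi'; at [9:12] → 'iqd'.
Each match is replaced by 'X'.

'XXXX'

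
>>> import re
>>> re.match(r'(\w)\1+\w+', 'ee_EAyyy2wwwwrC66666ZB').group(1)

'e'

`\1` has to match the exact text group 1 already captured.
`re.match` won't scan ahead — the pattern has to work from the very first character.
The match spans [0:22] → 'ee_EAyyy2wwwwrC66666ZB'.
Captured: group 1 = 'e'.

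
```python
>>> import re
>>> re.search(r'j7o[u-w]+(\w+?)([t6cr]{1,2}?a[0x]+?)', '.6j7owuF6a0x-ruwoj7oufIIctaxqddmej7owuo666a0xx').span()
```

This matches the literal 'j7o', then one or more of a character in [u-w]; then one or more of a word character (lazy) (captured); then 1 to 2 of one of [t6cr] (lazy), then the literal 'a', then one or more of one of [0x] (lazy) (captured).
Lazy quantifiers expand one character at a time until the remainder of the pattern can match.
`re.search` scans for the first position where the pattern succeeds.
The match spans [2:11] → 'j7owuF6a0'.
Captured: group 1 = 'F', group 2 = '6a0'.

(2, 11)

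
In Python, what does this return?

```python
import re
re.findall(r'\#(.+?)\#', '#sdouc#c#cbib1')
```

['sdouc']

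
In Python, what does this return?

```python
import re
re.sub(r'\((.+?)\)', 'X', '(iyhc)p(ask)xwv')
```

'XpXxwv'

With the lazy modifier that quantifier settles for the fewest repetitions that let the rest of the pattern succeed (the atoms after it are unaffected and can still be greedy).
Matches: at [0:6] → '(iyhc)'; at [7:12] → '(ask)'.
Every occurrence is swapped for 'X'.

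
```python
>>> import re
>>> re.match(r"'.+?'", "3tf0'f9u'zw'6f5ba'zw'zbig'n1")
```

`match` is anchored at position 0; if the pattern doesn't fit there, it returns None.
Here position 0 doesn't satisfy it, so the call returns None.

None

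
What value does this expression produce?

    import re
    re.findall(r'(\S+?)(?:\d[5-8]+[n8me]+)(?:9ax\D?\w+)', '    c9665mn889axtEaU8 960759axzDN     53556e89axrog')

`findall` collects group 1 from each match (2 total).

['c', '5']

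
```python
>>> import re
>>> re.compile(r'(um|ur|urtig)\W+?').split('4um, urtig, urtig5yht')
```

The group in the pattern means `split` returns the separators' captures alongside the pieces.

['4', 'um', ' ', 'urtig', ' urtig5yht']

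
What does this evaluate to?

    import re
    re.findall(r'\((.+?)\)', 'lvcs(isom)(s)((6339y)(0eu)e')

Because the quantifier is non-greedy, it stops expanding at the earliest point where the rest of the pattern can succeed.
Scanning left to right: at [4:10] match '(isom)', group 1 = 'isom'; at [10:13] match '(s)', group 1 = 's'; at [13:21] match '((6339y)', group 1 = '(6339y'; at [21:26] match '(0eu)', group 1 = '0eu'.
One capturing group, so `findall` returns just the captured substring from each match — 4 in all.

['isom', 's', '(6339y', '0eu']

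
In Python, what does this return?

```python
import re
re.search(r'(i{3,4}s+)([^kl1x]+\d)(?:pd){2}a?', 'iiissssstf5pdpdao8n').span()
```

(0, 16)

This matches 3 to 4 of a literal 'i', then one or more of the literal 's' (captured); then one or more of any character except [kl1x], then a digit (captured); then the literal 'pd' repeated 2 times, then optionally a literal 'a'.
The match spans [0:16] → 'iiissssstf5pdpda'.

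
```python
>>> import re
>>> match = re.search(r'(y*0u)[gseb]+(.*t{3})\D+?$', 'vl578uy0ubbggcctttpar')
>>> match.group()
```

This matches zero or more of a literal 'y', then the literal '0u' (captured); then one or more of one of [gseb]; then zero or more of any character, then exactly 3 of the literal 't' (captured); then one or more of a non-digit (lazy); then anchored at the end.
Unlike `match`, `search` isn't anchored — it looks for the pattern anywhere in the string.
The match spans [6:21] → 'y0ubbggcctttpar'.
Captured: group 1 = 'y0u', group 2 = 'ccttt'.

'y0ubbggcctttpar'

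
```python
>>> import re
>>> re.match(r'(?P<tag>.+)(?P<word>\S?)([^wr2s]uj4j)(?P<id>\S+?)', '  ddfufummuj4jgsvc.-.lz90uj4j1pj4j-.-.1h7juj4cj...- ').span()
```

(0, 30)

`re.match` won't scan ahead — the pattern has to work from the very first character.
The match spans [0:30] → '  ddfufummuj4jgsvc.-.lz90uj4j1'.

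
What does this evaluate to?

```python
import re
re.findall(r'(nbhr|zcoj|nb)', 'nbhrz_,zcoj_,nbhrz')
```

Alternation tries branches left to right and keeps the first one that lets the overall match succeed at that position.
Matches: at [0:4] match 'nbhr', group 1 = 'nbhr'; at [7:11] match 'zcoj', group 1 = 'zcoj'; at [13:17] match 'nbhr', group 1 = 'nbhr'.
With a single group, `findall` returns only what that group captured — 3 items.

['nbhr', 'zcoj', 'nbhr']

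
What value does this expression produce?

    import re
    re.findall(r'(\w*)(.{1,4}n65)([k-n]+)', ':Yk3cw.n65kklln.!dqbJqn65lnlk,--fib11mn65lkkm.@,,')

Pattern: zero or more of a word character (captured); then 1 to 4 of any character, then the literal 'n65' (captured); then one or more of a character in [k-n] (captured).
Scanning left to right: at [1:15] match 'Yk3cw.n65kklln', groups = ('Yk3cw', '.n65', 'kklln'); at [17:29] match 'dqbJqn65lnlk', groups = ('dqbJ', 'qn65', 'lnlk'); at [32:45] match 'fib11mn65lkkm', groups = ('fib11', 'mn65', 'lkkm').
With 3 capturing groups, `findall` returns a 3-tuple per match.

[('Yk3cw', '.n65', 'kklln'), ('dqbJ', 'qn65', 'lnlk'), ('fib11', 'mn65', 'lkkm')]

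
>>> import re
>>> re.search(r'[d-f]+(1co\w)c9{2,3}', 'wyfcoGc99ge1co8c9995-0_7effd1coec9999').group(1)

'1co8'

The match spans [10:19] → 'e1co8c999'.
Captured: group 1 = '1co8'.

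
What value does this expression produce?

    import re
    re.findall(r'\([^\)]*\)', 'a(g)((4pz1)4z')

['(g)', '((4pz1)']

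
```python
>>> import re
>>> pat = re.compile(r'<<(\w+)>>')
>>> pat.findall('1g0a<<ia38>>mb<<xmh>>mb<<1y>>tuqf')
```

['ia38', 'xmh', '1y']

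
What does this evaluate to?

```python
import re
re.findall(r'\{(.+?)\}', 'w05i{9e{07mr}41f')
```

Scanning left to right: at [4:13] match '{9e{07mr}', group 1 = '9e{07mr'.
One capturing group, so `findall` returns just the captured substring from the one match — 1 in all.

['9e{07mr']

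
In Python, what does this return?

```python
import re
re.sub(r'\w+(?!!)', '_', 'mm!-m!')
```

'_m!-m!'

Because the assertion is negative and zero-width, positions next to the forbidden text are skipped.
`sub` substitutes '_' at each match site.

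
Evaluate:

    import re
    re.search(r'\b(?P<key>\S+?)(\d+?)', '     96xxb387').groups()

('9', '6')

The pattern matches a word boundary (`\b`, zero-width); then one or more of a non-whitespace character (lazy) (captured as 'key'); then one or more of a digit (lazy) (captured).
`search` walks the string left to right and returns the first match it finds.
The match spans [5:7] → '96'.
Captured: group 1 = '9', group 2 = '6'.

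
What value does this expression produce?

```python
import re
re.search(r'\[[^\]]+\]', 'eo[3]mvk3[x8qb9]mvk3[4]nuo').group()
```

`re.search` scans for the first position where the pattern succeeds.
The match spans [2:5] → '[3]'.

'[3]'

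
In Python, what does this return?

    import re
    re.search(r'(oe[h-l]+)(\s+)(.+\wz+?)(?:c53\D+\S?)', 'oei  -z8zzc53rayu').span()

Pattern: the literal 'oe', then one or more of a character in [h-l] (captured); then one or more of whitespace (captured); then one or more of any character, then a word character, then one or more of the literal 'z' (lazy) (captured); then the literal 'c53', then one or more of a non-digit, then optionally a non-whitespace character (non-capturing group).
`search` walks the string left to right and returns the first match it finds.
The match spans [0:17] → 'oei  -z8zzc53rayu'.
Captured: group 1 = 'oei', group 2 = '  ', group 3 = '-z8zz'.

(0, 17)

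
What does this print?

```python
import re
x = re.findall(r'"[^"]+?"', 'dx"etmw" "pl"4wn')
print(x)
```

['"etmw"', '"pl"']

With no groups in the pattern, `findall` gives back each whole match — 2 here.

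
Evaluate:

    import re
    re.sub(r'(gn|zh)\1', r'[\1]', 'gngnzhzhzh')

The backreference `\1` re-matches whatever the first group consumed, character for character.
Matches: at [0:4] → 'gngn'; at [4:8] → 'zhzh'.
`\1` in the replacement pulls in group 1's text for each match.

'[gn][zh]zh'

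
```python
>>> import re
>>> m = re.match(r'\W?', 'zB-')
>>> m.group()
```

''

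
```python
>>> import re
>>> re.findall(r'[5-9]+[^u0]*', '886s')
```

['886s']

`findall` yields the raw match text (1 of them) because the pattern has no groups.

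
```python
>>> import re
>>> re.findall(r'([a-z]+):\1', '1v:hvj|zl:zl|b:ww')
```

['zl']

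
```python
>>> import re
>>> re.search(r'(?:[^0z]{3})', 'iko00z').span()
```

(0, 3)

This matches exactly 3 of any character except [0z] (non-capturing group).
`re.search` tries every starting position until one works.
The match spans [0:3] → 'iko'.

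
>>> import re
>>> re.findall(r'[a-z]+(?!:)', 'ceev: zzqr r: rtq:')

['cee', 'zzqr', 'rt']

The negative lookahead/lookbehind blocks any match where the forbidden context is present.
Scanning left to right: at [0:3] → 'cee'; at [6:10] → 'zzqr'; at [14:16] → 'rt'.
`findall` yields the raw match text (3 of them) because the pattern has no groups.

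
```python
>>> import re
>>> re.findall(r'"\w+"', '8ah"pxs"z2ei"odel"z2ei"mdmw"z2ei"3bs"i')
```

['"pxs"', '"odel"', '"mdmw"', '"3bs"']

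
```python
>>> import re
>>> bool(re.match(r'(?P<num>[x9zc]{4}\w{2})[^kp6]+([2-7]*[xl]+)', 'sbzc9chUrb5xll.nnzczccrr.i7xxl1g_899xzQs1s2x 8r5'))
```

The pattern matches exactly 4 of one of [x9zc], then exactly 2 of a word character (captured as 'num'); then one or more of any character except [kp6]; then zero or more of a character in [2-7], then one or more of one of [xl] (captured).
`re.match` won't scan ahead — the pattern has to work from the very first character.
Here the pattern fails at index 0, so the call returns None, and `bool(None)` is False.

False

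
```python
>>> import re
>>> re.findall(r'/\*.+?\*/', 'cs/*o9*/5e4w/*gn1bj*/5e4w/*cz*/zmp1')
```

['/*o9*/', '/*gn1bj*/', '/*cz*/']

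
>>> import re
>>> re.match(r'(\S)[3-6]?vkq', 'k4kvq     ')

None

The pattern matches a non-whitespace character (captured); then optionally a character in [3-6], then the literal 'vkq'.
`re.match` only tries the pattern at the start of the string.
Here the pattern fails at index 0, so the call returns None.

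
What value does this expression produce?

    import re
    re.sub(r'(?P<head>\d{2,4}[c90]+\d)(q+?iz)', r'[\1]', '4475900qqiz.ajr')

The replacement refers to a captured group, so each match is rewritten using its own captured text.

'[4475900].ajr'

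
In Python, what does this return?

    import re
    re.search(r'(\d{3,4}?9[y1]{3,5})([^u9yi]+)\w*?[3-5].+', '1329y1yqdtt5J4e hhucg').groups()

('1329y1y', 'qdtt5J')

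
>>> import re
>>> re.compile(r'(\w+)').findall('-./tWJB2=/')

['tWJB2']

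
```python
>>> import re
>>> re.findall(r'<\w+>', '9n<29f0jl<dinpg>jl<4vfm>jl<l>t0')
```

Since nothing is captured, `findall` lists the 3 matched substrings directly.

['<dinpg>', '<4vfm>', '<l>']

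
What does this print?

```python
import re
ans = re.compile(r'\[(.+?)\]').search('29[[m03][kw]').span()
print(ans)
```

(2, 8)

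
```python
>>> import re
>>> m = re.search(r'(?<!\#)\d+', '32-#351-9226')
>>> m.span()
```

(0, 2)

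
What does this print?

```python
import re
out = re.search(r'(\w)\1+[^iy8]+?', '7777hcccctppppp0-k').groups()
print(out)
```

The match spans [0:5] → '7777h'.
Captured: group 1 = '7'.

('7',)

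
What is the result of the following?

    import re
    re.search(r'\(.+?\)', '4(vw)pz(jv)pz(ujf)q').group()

'(vw)'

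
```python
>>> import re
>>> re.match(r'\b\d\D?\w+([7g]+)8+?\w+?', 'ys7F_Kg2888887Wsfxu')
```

None

Pattern: a word boundary (`\b`, zero-width); then a digit, then optionally a non-digit, then one or more of a word character; then one or more of one of [7g] (captured); then one or more of the literal '8' (lazy), then one or more of a word character (lazy).
`re.match` won't scan ahead — the pattern has to work from the very first character.
Here the string doesn't start with a match, so the call returns None.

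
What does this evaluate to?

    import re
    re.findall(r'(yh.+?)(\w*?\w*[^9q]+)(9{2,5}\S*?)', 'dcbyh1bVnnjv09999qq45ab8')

[('yh1', 'bVnnjv0', '9999')]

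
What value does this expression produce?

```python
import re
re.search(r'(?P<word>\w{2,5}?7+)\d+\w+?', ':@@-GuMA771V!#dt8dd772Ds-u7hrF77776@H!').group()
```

'GuMA771V'

Pattern: 2 to 5 of a word character (lazy), then one or more of the literal '7' (captured as 'word'); then one or more of a digit; then one or more of a word character (lazy).
`re.search` scans for the first position where the pattern succeeds.
The match spans [4:12] → 'GuMA771V'.
Captured: group 1 = 'GuMA77'.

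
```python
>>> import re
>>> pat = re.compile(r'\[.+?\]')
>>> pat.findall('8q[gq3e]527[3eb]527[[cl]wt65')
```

['[gq3e]', '[3eb]', '[[cl]']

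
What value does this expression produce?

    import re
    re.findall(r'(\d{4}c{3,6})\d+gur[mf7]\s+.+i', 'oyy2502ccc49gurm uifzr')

['2502ccc']

The pattern matches exactly 4 of a digit, then 3 to 6 of a literal 'c' (captured); then one or more of a digit, then the literal 'gur'; then one of [mf7], then one or more of whitespace; then one or more of any character, then the literal 'i'.
Matches: at [3:19] match '2502ccc49gurm ui', group 1 = '2502ccc'.
Because there's exactly one group, `findall` drops the full match and keeps group 1 from the one hit.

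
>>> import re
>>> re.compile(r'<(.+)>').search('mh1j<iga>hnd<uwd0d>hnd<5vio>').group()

The match spans [4:28] → '<iga>hnd<uwd0d>hnd<5vio>'.

'<iga>hnd<uwd0d>hnd<5vio>'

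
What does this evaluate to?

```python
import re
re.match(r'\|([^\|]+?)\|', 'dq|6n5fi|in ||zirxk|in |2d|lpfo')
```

`re.match` only tries the pattern at the start of the string.
Here position 0 doesn't satisfy it, so the call returns None.

None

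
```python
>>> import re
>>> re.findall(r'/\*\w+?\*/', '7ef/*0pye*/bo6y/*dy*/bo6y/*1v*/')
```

['/*0pye*/', '/*dy*/', '/*1v*/']

Scanning left to right: at [3:11] → '/*0pye*/'; at [15:21] → '/*dy*/'; at [25:31] → '/*1v*/'.
`findall` yields the raw match text (3 of them) because the pattern has no groups.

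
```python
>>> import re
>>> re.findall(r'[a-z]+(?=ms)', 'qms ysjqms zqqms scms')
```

['q', 'ysjq', 'zqq', 'sc']

Lookahead/lookbehind check context without consuming it, so the matched span excludes the asserted characters.
Scanning left to right: at [0:1] → 'q'; at [4:8] → 'ysjq'; at [11:14] → 'zqq'; at [17:19] → 'sc'.
`findall` yields the raw match text (4 of them) because the pattern has no groups.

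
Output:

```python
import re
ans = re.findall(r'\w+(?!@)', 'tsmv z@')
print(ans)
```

The negative lookahead/lookbehind blocks any match where the forbidden context is present.
No capturing groups, so `findall` returns the 1 full match string.

['tsmv']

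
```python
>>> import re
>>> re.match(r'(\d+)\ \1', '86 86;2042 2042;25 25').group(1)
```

'86'

After group 1 captures some text, `\1` only succeeds where that same text appears again.
`match` is anchored at position 0; if the pattern doesn't fit there, it returns None.
The match spans [0:5] → '86 86'.
Captured: group 1 = '86'.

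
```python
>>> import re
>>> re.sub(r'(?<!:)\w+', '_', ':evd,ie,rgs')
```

`(?!…)`/`(?<!…)` only lets a position through if the neighbouring text does NOT match; no characters are consumed.
Matches: at [2:4] → 'vd'; at [5:7] → 'ie'; at [8:11] → 'rgs'.
`sub` substitutes '_' at each match site.

':e_,_,_'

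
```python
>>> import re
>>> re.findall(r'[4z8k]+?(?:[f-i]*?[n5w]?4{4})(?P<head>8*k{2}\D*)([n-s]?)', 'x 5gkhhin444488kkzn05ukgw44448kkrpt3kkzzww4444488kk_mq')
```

`findall` packs the 2 group values into a tuple for every match.

[('88kkzn', ''), ('8kkrpt', ''), ('88kk_mq', '')]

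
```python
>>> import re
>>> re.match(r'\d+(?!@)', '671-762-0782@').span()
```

`match` is anchored at position 0; if the pattern doesn't fit there, it returns None.
The match spans [0:3] → '671'.

(0, 3)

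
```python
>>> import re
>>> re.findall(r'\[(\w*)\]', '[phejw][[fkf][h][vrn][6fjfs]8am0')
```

['phejw', 'fkf', 'h', 'vrn', '6fjfs']

One capturing group, so `findall` returns just the captured substring from each match — 5 in all.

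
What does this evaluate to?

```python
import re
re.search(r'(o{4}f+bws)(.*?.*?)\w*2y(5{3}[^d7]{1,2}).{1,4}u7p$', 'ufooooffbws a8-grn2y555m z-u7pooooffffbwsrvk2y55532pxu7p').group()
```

The match spans [2:56] → 'ooooffbws a8-grn2y555m z-u7pooooffffbwsrvk2y55532pxu7p'.

'ooooffbws a8-grn2y555m z-u7pooooffffbwsrvk2y55532pxu7p'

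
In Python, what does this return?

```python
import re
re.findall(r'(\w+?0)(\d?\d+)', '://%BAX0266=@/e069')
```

[('BAX0', '266'), ('e0', '69')]

Pattern: one or more of a word character (lazy), then the literal '0' (captured); then optionally a digit, then one or more of a digit (captured).
With 2 capturing groups, `findall` returns a 2-tuple per match.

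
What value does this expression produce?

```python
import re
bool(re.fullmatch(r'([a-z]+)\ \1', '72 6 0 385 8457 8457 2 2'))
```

`re.fullmatch` requires the pattern to consume the entire string.
Here the pattern can't cover the whole string, so the call returns None, and `bool(None)` is False.

False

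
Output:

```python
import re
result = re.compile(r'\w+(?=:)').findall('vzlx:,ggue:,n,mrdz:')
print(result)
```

['vzlx', 'ggue', 'mrdz']

The `(?=…)`/`(?<=…)` assertion just peeks at neighbouring text; it doesn't advance the match position.
Matches: at [0:4] → 'vzlx'; at [6:10] → 'ggue'; at [14:18] → 'mrdz'.
No capturing groups, so `findall` returns the 3 full match strings.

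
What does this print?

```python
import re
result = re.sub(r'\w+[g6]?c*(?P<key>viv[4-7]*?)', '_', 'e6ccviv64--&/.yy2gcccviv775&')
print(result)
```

Pattern: one or more of a word character, then optionally one of [g6], then zero or more of the literal 'c'; then the literal 'viv', then zero or more of a character in [4-7] (lazy) (captured as 'key').
Matches: at [0:7] → 'e6ccviv'; at [14:24] → 'yy2gcccviv'.
`sub` substitutes '_' at each match site.

_64--&/._775&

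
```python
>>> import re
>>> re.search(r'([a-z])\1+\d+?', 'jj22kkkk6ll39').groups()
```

('j',)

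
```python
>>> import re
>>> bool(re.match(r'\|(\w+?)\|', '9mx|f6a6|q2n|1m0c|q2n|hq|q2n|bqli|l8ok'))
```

False

`match` is anchored at position 0; if the pattern doesn't fit there, it returns None.
Here the string doesn't start with a match, so the call returns None, and `bool(None)` is False.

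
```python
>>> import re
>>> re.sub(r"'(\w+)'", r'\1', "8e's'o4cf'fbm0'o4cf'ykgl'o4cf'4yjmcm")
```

Matches: at [2:5] → "'s'"; at [9:15] → "'fbm0'"; at [19:25] → "'ykgl'".
The replacement refers to a captured group, so each match is rewritten using its own captured text.

"8eso4cffbm0o4cfykglo4cf'4yjmcm"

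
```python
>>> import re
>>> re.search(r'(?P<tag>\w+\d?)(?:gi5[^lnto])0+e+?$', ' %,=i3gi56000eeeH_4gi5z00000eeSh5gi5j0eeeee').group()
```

'i3gi56000eeeH_4gi5z00000eeSh5gi5j0eeeee'

Pattern: one or more of a word character, then optionally a digit (captured as 'tag'); then the literal 'gi5', then any character except [lnto] (non-capturing group); then one or more of the literal '0', then one or more of the literal 'e' (lazy); then anchored at the end.
The match spans [4:43] → 'i3gi56000eeeH_4gi5z00000eeSh5gi5j0eeeee'.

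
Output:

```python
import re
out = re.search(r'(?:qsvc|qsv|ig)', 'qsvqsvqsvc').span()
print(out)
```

(0, 3)

The match spans [0:3] → 'qsv'.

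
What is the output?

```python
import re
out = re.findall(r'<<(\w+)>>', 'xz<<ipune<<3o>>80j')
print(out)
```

Because there's exactly one group, `findall` drops the full match and keeps group 1 from the one hit.

['3o']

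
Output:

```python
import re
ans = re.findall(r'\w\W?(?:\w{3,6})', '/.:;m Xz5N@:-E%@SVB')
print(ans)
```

['m Xz5N']

Pattern: a word character, then optionally a non-word character; then 3 to 6 of a word character (non-capturing group).
Matches: at [4:10] → 'm Xz5N'.
Since nothing is captured, `findall` lists the 1 matched substring directly.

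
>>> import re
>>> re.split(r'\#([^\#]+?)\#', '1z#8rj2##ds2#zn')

['1z', '8rj2', '', 'ds2', 'zn']

The group in the pattern means `split` returns the separators' captures alongside the pieces.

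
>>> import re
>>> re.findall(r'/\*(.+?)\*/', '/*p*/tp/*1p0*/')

['p', '1p0']

A `+?`/`*?`/`{m,n}?` starts at its minimum and grows only as far as needed for what follows to match.
Scanning left to right: at [0:5] match '/*p*/', group 1 = 'p'; at [7:14] match '/*1p0*/', group 1 = '1p0'.
One capturing group, so `findall` returns just the captured substring from each match — 2 in all.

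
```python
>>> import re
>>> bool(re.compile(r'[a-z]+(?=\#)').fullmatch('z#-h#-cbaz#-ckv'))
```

The `(?=…)`/`(?<=…)` assertion just peeks at neighbouring text; it doesn't advance the match position.
`fullmatch` succeeds only if the pattern covers the string from start to end.
Here the string isn't matched end-to-end, so the call returns None, and `bool(None)` is False.

False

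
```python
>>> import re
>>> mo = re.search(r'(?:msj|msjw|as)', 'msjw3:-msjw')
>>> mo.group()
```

The regex engine tests alternatives in the order written; an earlier branch that matches wins even if a later one would match more.
Unlike `match`, `search` isn't anchored — it looks for the pattern anywhere in the string.
The match spans [0:3] → 'msj'.

'msj'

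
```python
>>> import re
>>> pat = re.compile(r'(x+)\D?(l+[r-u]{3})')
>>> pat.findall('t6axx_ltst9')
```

[('xx', 'ltst')]

The pattern matches one or more of a literal 'x' (captured); then optionally a non-digit; then one or more of the literal 'l', then exactly 3 of a character in [r-u] (captured).
With 2 capturing groups, `findall` returns a 2-tuple per match.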